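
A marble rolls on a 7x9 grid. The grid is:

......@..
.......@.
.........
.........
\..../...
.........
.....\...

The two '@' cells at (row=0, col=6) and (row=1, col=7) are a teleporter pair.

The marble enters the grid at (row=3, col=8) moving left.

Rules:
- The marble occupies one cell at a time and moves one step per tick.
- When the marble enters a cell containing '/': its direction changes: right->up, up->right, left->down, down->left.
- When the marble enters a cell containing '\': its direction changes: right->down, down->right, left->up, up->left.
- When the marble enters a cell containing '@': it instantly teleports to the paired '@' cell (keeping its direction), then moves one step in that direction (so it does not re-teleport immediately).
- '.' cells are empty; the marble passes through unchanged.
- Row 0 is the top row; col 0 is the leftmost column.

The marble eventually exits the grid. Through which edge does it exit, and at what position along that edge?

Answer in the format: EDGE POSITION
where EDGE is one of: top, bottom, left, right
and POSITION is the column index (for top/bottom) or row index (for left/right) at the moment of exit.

Step 1: enter (3,8), '.' pass, move left to (3,7)
Step 2: enter (3,7), '.' pass, move left to (3,6)
Step 3: enter (3,6), '.' pass, move left to (3,5)
Step 4: enter (3,5), '.' pass, move left to (3,4)
Step 5: enter (3,4), '.' pass, move left to (3,3)
Step 6: enter (3,3), '.' pass, move left to (3,2)
Step 7: enter (3,2), '.' pass, move left to (3,1)
Step 8: enter (3,1), '.' pass, move left to (3,0)
Step 9: enter (3,0), '.' pass, move left to (3,-1)
Step 10: at (3,-1) — EXIT via left edge, pos 3

Answer: left 3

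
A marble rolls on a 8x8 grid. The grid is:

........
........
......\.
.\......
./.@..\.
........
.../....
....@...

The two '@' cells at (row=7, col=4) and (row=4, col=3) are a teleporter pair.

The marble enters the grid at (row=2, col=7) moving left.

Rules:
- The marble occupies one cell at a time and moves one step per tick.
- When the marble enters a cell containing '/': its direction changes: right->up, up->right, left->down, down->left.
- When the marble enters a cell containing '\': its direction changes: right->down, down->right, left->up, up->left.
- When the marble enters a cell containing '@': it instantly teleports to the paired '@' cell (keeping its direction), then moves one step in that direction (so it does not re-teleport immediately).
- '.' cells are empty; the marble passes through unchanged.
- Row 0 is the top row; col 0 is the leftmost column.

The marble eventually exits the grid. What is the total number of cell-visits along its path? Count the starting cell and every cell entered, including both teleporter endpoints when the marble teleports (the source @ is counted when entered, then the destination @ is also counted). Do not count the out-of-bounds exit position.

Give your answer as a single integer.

Step 1: enter (2,7), '.' pass, move left to (2,6)
Step 2: enter (2,6), '\' deflects left->up, move up to (1,6)
Step 3: enter (1,6), '.' pass, move up to (0,6)
Step 4: enter (0,6), '.' pass, move up to (-1,6)
Step 5: at (-1,6) — EXIT via top edge, pos 6
Path length (cell visits): 4

Answer: 4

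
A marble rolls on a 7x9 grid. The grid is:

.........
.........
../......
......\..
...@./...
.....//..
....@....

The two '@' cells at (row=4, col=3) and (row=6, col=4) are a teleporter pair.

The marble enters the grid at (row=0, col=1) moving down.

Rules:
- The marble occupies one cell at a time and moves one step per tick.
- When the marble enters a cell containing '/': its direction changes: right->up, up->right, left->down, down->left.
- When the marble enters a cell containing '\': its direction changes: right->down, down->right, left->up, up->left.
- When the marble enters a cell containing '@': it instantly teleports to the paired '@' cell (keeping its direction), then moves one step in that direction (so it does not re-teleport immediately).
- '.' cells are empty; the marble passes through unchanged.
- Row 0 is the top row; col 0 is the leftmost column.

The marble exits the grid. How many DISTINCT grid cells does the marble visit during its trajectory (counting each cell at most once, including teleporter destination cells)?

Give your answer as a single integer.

Answer: 7

Derivation:
Step 1: enter (0,1), '.' pass, move down to (1,1)
Step 2: enter (1,1), '.' pass, move down to (2,1)
Step 3: enter (2,1), '.' pass, move down to (3,1)
Step 4: enter (3,1), '.' pass, move down to (4,1)
Step 5: enter (4,1), '.' pass, move down to (5,1)
Step 6: enter (5,1), '.' pass, move down to (6,1)
Step 7: enter (6,1), '.' pass, move down to (7,1)
Step 8: at (7,1) — EXIT via bottom edge, pos 1
Distinct cells visited: 7 (path length 7)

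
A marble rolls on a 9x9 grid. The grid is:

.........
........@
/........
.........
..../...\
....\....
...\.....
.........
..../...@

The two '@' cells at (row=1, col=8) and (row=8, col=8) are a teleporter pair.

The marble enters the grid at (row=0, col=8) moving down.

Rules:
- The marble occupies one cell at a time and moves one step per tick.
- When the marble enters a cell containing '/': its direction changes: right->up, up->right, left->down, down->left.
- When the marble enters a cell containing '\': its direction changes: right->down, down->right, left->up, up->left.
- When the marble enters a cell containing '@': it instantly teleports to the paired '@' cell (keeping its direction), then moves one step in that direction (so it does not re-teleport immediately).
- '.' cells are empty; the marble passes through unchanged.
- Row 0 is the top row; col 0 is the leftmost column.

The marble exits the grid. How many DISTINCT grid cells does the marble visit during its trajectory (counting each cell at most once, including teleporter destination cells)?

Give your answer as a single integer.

Answer: 3

Derivation:
Step 1: enter (0,8), '.' pass, move down to (1,8)
Step 2: enter (1,8), '@' teleport (1,8)->(8,8), also enter (8,8), move down to (9,8)
Step 3: at (9,8) — EXIT via bottom edge, pos 8
Distinct cells visited: 3 (path length 3)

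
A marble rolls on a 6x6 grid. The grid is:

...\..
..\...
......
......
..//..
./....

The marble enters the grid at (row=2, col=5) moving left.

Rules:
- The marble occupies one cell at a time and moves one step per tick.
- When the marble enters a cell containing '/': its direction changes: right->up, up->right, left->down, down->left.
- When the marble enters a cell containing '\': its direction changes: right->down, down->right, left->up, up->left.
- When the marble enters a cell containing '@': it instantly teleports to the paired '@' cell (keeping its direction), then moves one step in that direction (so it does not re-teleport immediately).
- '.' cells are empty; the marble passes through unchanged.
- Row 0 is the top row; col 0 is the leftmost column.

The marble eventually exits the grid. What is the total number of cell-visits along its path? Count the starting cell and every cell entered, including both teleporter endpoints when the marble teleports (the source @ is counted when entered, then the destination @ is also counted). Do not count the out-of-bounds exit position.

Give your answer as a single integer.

Step 1: enter (2,5), '.' pass, move left to (2,4)
Step 2: enter (2,4), '.' pass, move left to (2,3)
Step 3: enter (2,3), '.' pass, move left to (2,2)
Step 4: enter (2,2), '.' pass, move left to (2,1)
Step 5: enter (2,1), '.' pass, move left to (2,0)
Step 6: enter (2,0), '.' pass, move left to (2,-1)
Step 7: at (2,-1) — EXIT via left edge, pos 2
Path length (cell visits): 6

Answer: 6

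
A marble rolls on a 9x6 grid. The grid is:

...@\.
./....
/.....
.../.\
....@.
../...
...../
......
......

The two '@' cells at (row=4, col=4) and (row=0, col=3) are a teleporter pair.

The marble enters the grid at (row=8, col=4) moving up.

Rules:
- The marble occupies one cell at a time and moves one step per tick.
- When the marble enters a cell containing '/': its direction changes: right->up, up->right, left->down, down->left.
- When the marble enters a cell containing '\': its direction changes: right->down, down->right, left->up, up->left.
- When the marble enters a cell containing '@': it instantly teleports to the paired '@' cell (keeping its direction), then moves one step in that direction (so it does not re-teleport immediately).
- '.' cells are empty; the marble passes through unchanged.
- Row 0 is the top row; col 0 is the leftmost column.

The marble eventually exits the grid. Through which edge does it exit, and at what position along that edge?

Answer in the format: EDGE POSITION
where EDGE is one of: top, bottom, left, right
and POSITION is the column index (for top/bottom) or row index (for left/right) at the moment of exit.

Answer: top 3

Derivation:
Step 1: enter (8,4), '.' pass, move up to (7,4)
Step 2: enter (7,4), '.' pass, move up to (6,4)
Step 3: enter (6,4), '.' pass, move up to (5,4)
Step 4: enter (5,4), '.' pass, move up to (4,4)
Step 5: enter (4,4), '@' teleport (4,4)->(0,3), also enter (0,3), move up to (-1,3)
Step 6: at (-1,3) — EXIT via top edge, pos 3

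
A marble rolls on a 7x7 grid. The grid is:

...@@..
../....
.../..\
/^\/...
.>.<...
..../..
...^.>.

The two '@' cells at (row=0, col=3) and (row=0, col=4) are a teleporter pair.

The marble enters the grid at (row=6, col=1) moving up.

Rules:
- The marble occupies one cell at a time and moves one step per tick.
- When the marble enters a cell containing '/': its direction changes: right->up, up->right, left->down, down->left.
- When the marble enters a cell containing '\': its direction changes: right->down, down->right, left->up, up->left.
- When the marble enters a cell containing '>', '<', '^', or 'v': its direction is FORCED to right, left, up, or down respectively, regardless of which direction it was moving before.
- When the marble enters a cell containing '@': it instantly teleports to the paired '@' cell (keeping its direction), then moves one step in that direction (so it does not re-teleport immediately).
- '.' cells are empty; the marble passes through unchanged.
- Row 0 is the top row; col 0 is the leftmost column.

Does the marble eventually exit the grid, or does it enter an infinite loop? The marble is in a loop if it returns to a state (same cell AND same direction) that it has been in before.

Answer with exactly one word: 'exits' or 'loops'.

Step 1: enter (6,1), '.' pass, move up to (5,1)
Step 2: enter (5,1), '.' pass, move up to (4,1)
Step 3: enter (4,1), '>' forces up->right, move right to (4,2)
Step 4: enter (4,2), '.' pass, move right to (4,3)
Step 5: enter (4,3), '<' forces right->left, move left to (4,2)
Step 6: enter (4,2), '.' pass, move left to (4,1)
Step 7: enter (4,1), '>' forces left->right, move right to (4,2)
Step 8: at (4,2) dir=right — LOOP DETECTED (seen before)

Answer: loops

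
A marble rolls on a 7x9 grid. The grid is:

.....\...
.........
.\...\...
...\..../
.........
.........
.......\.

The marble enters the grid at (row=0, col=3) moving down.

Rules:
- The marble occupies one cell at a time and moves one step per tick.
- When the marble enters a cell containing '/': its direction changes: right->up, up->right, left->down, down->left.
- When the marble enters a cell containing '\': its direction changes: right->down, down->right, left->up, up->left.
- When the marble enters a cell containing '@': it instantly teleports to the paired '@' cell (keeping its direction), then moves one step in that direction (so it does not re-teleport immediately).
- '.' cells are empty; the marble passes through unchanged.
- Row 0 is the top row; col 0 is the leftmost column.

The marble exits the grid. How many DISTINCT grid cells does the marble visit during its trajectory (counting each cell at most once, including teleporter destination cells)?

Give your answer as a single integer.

Step 1: enter (0,3), '.' pass, move down to (1,3)
Step 2: enter (1,3), '.' pass, move down to (2,3)
Step 3: enter (2,3), '.' pass, move down to (3,3)
Step 4: enter (3,3), '\' deflects down->right, move right to (3,4)
Step 5: enter (3,4), '.' pass, move right to (3,5)
Step 6: enter (3,5), '.' pass, move right to (3,6)
Step 7: enter (3,6), '.' pass, move right to (3,7)
Step 8: enter (3,7), '.' pass, move right to (3,8)
Step 9: enter (3,8), '/' deflects right->up, move up to (2,8)
Step 10: enter (2,8), '.' pass, move up to (1,8)
Step 11: enter (1,8), '.' pass, move up to (0,8)
Step 12: enter (0,8), '.' pass, move up to (-1,8)
Step 13: at (-1,8) — EXIT via top edge, pos 8
Distinct cells visited: 12 (path length 12)

Answer: 12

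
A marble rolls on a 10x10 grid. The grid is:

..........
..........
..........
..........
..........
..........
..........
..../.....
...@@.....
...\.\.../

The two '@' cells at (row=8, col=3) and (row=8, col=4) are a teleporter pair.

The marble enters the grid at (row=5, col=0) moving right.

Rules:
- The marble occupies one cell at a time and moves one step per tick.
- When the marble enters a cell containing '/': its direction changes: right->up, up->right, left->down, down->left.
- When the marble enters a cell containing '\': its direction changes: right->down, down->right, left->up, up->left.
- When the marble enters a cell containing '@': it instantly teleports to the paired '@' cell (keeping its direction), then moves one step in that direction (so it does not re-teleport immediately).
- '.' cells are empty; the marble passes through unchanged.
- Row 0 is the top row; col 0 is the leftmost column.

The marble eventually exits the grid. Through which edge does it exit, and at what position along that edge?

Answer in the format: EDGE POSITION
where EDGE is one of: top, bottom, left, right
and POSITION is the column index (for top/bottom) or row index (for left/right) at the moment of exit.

Step 1: enter (5,0), '.' pass, move right to (5,1)
Step 2: enter (5,1), '.' pass, move right to (5,2)
Step 3: enter (5,2), '.' pass, move right to (5,3)
Step 4: enter (5,3), '.' pass, move right to (5,4)
Step 5: enter (5,4), '.' pass, move right to (5,5)
Step 6: enter (5,5), '.' pass, move right to (5,6)
Step 7: enter (5,6), '.' pass, move right to (5,7)
Step 8: enter (5,7), '.' pass, move right to (5,8)
Step 9: enter (5,8), '.' pass, move right to (5,9)
Step 10: enter (5,9), '.' pass, move right to (5,10)
Step 11: at (5,10) — EXIT via right edge, pos 5

Answer: right 5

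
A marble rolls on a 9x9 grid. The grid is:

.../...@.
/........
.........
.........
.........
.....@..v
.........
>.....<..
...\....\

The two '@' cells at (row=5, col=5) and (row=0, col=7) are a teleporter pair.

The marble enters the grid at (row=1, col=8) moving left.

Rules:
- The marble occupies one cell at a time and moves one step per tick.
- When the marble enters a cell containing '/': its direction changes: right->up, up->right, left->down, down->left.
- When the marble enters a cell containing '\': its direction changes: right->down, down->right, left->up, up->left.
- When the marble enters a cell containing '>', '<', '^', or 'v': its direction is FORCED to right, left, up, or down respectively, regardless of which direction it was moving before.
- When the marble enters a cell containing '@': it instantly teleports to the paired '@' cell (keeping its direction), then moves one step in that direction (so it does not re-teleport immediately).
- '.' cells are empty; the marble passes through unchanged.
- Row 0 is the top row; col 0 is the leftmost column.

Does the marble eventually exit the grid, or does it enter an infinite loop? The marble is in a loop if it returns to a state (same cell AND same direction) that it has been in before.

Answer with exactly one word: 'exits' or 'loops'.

Answer: loops

Derivation:
Step 1: enter (1,8), '.' pass, move left to (1,7)
Step 2: enter (1,7), '.' pass, move left to (1,6)
Step 3: enter (1,6), '.' pass, move left to (1,5)
Step 4: enter (1,5), '.' pass, move left to (1,4)
Step 5: enter (1,4), '.' pass, move left to (1,3)
Step 6: enter (1,3), '.' pass, move left to (1,2)
Step 7: enter (1,2), '.' pass, move left to (1,1)
Step 8: enter (1,1), '.' pass, move left to (1,0)
Step 9: enter (1,0), '/' deflects left->down, move down to (2,0)
Step 10: enter (2,0), '.' pass, move down to (3,0)
Step 11: enter (3,0), '.' pass, move down to (4,0)
Step 12: enter (4,0), '.' pass, move down to (5,0)
Step 13: enter (5,0), '.' pass, move down to (6,0)
Step 14: enter (6,0), '.' pass, move down to (7,0)
Step 15: enter (7,0), '>' forces down->right, move right to (7,1)
Step 16: enter (7,1), '.' pass, move right to (7,2)
Step 17: enter (7,2), '.' pass, move right to (7,3)
Step 18: enter (7,3), '.' pass, move right to (7,4)
Step 19: enter (7,4), '.' pass, move right to (7,5)
Step 20: enter (7,5), '.' pass, move right to (7,6)
Step 21: enter (7,6), '<' forces right->left, move left to (7,5)
Step 22: enter (7,5), '.' pass, move left to (7,4)
Step 23: enter (7,4), '.' pass, move left to (7,3)
Step 24: enter (7,3), '.' pass, move left to (7,2)
Step 25: enter (7,2), '.' pass, move left to (7,1)
Step 26: enter (7,1), '.' pass, move left to (7,0)
Step 27: enter (7,0), '>' forces left->right, move right to (7,1)
Step 28: at (7,1) dir=right — LOOP DETECTED (seen before)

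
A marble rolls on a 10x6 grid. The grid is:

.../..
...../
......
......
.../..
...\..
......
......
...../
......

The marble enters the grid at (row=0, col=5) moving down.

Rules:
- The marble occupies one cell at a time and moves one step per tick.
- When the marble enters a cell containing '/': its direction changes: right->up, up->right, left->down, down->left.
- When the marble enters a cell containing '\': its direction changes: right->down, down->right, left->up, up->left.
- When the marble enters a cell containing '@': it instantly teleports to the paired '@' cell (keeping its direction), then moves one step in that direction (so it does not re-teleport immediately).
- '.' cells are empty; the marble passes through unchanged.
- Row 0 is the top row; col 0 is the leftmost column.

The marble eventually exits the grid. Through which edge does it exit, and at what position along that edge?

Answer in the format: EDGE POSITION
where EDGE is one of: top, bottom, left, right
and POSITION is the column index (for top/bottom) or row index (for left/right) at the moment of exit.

Answer: left 1

Derivation:
Step 1: enter (0,5), '.' pass, move down to (1,5)
Step 2: enter (1,5), '/' deflects down->left, move left to (1,4)
Step 3: enter (1,4), '.' pass, move left to (1,3)
Step 4: enter (1,3), '.' pass, move left to (1,2)
Step 5: enter (1,2), '.' pass, move left to (1,1)
Step 6: enter (1,1), '.' pass, move left to (1,0)
Step 7: enter (1,0), '.' pass, move left to (1,-1)
Step 8: at (1,-1) — EXIT via left edge, pos 1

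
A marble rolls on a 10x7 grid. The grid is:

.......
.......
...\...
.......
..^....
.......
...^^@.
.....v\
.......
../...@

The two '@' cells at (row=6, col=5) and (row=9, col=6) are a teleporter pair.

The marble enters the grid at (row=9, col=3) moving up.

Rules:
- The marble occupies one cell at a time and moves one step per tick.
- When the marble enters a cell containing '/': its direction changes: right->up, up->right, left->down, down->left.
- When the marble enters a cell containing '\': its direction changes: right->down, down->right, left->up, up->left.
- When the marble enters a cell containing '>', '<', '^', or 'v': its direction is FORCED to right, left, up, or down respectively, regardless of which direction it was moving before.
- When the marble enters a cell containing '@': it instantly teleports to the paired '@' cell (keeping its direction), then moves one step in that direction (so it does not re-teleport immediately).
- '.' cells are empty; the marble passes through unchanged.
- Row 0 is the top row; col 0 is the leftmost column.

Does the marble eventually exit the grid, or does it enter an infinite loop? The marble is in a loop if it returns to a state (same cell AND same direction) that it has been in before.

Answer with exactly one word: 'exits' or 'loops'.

Answer: exits

Derivation:
Step 1: enter (9,3), '.' pass, move up to (8,3)
Step 2: enter (8,3), '.' pass, move up to (7,3)
Step 3: enter (7,3), '.' pass, move up to (6,3)
Step 4: enter (6,3), '^' forces up->up, move up to (5,3)
Step 5: enter (5,3), '.' pass, move up to (4,3)
Step 6: enter (4,3), '.' pass, move up to (3,3)
Step 7: enter (3,3), '.' pass, move up to (2,3)
Step 8: enter (2,3), '\' deflects up->left, move left to (2,2)
Step 9: enter (2,2), '.' pass, move left to (2,1)
Step 10: enter (2,1), '.' pass, move left to (2,0)
Step 11: enter (2,0), '.' pass, move left to (2,-1)
Step 12: at (2,-1) — EXIT via left edge, pos 2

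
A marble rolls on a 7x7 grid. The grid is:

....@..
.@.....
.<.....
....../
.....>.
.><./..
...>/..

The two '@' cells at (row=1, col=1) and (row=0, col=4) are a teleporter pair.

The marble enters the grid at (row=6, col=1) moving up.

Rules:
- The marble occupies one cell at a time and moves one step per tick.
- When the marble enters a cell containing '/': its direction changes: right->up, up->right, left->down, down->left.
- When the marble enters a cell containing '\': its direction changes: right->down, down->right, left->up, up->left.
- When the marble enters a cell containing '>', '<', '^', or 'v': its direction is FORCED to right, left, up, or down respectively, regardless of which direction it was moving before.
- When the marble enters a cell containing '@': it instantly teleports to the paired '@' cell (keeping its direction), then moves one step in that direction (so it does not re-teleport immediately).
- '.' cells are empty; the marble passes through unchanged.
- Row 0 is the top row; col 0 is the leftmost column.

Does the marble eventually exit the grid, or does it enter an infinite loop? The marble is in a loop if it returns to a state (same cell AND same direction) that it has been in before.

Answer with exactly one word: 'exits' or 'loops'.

Answer: loops

Derivation:
Step 1: enter (6,1), '.' pass, move up to (5,1)
Step 2: enter (5,1), '>' forces up->right, move right to (5,2)
Step 3: enter (5,2), '<' forces right->left, move left to (5,1)
Step 4: enter (5,1), '>' forces left->right, move right to (5,2)
Step 5: at (5,2) dir=right — LOOP DETECTED (seen before)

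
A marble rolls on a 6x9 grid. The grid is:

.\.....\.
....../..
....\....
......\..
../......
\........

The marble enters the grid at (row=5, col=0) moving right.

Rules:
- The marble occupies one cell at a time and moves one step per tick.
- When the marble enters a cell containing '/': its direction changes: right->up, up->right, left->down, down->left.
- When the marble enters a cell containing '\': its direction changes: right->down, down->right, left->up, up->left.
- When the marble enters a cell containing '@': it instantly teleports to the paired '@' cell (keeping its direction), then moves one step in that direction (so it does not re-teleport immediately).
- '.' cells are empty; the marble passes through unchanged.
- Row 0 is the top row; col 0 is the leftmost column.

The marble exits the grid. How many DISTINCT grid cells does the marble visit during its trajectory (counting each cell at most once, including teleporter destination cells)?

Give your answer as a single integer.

Step 1: enter (5,0), '\' deflects right->down, move down to (6,0)
Step 2: at (6,0) — EXIT via bottom edge, pos 0
Distinct cells visited: 1 (path length 1)

Answer: 1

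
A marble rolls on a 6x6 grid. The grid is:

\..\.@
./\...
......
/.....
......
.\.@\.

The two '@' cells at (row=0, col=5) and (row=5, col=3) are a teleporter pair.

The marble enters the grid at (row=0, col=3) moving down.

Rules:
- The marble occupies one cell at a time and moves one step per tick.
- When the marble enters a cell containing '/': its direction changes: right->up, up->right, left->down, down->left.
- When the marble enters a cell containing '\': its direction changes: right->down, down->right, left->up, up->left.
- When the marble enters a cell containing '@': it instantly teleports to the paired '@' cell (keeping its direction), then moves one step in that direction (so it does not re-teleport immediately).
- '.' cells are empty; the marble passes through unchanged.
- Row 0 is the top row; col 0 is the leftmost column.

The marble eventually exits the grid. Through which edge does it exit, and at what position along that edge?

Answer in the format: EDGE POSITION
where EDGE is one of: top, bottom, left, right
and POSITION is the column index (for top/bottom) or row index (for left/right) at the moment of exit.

Step 1: enter (0,3), '\' deflects down->right, move right to (0,4)
Step 2: enter (0,4), '.' pass, move right to (0,5)
Step 3: enter (0,5), '@' teleport (0,5)->(5,3), also enter (5,3), move right to (5,4)
Step 4: enter (5,4), '\' deflects right->down, move down to (6,4)
Step 5: at (6,4) — EXIT via bottom edge, pos 4

Answer: bottom 4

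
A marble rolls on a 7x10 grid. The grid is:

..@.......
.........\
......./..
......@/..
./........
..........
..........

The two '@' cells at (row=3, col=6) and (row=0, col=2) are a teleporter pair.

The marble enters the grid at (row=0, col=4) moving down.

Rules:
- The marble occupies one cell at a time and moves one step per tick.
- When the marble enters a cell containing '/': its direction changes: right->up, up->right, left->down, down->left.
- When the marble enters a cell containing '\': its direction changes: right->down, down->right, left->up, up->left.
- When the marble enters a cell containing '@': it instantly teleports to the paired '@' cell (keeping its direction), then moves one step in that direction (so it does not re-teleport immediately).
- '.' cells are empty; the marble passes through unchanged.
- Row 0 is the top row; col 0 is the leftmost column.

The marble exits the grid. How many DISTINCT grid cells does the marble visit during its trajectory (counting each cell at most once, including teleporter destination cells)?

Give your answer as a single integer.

Answer: 7

Derivation:
Step 1: enter (0,4), '.' pass, move down to (1,4)
Step 2: enter (1,4), '.' pass, move down to (2,4)
Step 3: enter (2,4), '.' pass, move down to (3,4)
Step 4: enter (3,4), '.' pass, move down to (4,4)
Step 5: enter (4,4), '.' pass, move down to (5,4)
Step 6: enter (5,4), '.' pass, move down to (6,4)
Step 7: enter (6,4), '.' pass, move down to (7,4)
Step 8: at (7,4) — EXIT via bottom edge, pos 4
Distinct cells visited: 7 (path length 7)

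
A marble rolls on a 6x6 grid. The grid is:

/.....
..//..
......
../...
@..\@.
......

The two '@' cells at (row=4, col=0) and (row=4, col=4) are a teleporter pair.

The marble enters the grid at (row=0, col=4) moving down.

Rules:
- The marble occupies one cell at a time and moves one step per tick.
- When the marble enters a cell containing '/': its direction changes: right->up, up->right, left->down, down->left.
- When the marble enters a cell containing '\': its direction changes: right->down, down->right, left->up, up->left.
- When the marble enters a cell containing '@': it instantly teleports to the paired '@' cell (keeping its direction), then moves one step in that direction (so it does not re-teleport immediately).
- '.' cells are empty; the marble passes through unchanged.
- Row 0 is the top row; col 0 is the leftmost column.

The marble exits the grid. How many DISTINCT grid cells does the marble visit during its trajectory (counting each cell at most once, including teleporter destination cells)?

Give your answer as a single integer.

Answer: 7

Derivation:
Step 1: enter (0,4), '.' pass, move down to (1,4)
Step 2: enter (1,4), '.' pass, move down to (2,4)
Step 3: enter (2,4), '.' pass, move down to (3,4)
Step 4: enter (3,4), '.' pass, move down to (4,4)
Step 5: enter (4,4), '@' teleport (4,4)->(4,0), also enter (4,0), move down to (5,0)
Step 6: enter (5,0), '.' pass, move down to (6,0)
Step 7: at (6,0) — EXIT via bottom edge, pos 0
Distinct cells visited: 7 (path length 7)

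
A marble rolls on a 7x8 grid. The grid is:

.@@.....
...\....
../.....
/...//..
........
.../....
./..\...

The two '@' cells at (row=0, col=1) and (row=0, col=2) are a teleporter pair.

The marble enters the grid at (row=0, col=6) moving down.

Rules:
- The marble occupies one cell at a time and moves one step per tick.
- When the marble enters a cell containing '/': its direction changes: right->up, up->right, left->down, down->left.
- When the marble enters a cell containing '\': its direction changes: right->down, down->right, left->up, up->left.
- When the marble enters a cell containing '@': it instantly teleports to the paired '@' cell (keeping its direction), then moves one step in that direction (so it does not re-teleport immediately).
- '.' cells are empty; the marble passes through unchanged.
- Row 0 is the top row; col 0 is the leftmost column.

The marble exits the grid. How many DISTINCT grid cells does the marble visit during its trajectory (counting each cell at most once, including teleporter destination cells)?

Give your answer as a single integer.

Answer: 7

Derivation:
Step 1: enter (0,6), '.' pass, move down to (1,6)
Step 2: enter (1,6), '.' pass, move down to (2,6)
Step 3: enter (2,6), '.' pass, move down to (3,6)
Step 4: enter (3,6), '.' pass, move down to (4,6)
Step 5: enter (4,6), '.' pass, move down to (5,6)
Step 6: enter (5,6), '.' pass, move down to (6,6)
Step 7: enter (6,6), '.' pass, move down to (7,6)
Step 8: at (7,6) — EXIT via bottom edge, pos 6
Distinct cells visited: 7 (path length 7)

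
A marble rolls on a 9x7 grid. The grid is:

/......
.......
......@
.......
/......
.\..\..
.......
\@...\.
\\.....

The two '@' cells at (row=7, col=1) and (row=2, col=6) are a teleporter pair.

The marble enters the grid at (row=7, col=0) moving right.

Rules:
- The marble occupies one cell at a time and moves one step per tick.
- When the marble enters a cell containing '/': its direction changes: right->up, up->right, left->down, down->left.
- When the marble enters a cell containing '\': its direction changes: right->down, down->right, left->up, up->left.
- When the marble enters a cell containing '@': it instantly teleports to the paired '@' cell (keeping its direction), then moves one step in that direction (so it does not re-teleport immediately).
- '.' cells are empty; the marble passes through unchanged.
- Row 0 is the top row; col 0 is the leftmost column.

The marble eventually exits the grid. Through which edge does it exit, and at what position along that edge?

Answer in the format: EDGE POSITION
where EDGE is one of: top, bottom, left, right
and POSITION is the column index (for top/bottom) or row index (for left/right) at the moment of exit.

Step 1: enter (7,0), '\' deflects right->down, move down to (8,0)
Step 2: enter (8,0), '\' deflects down->right, move right to (8,1)
Step 3: enter (8,1), '\' deflects right->down, move down to (9,1)
Step 4: at (9,1) — EXIT via bottom edge, pos 1

Answer: bottom 1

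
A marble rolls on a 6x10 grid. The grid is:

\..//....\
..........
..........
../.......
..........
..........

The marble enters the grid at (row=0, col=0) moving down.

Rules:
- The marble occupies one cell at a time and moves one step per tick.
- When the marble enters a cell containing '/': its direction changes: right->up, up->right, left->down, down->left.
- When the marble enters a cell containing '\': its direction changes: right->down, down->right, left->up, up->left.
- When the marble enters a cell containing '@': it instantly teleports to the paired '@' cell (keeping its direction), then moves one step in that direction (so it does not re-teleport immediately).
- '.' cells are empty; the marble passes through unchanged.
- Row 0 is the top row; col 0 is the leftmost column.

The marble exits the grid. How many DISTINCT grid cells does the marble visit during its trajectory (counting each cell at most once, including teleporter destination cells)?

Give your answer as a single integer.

Answer: 4

Derivation:
Step 1: enter (0,0), '\' deflects down->right, move right to (0,1)
Step 2: enter (0,1), '.' pass, move right to (0,2)
Step 3: enter (0,2), '.' pass, move right to (0,3)
Step 4: enter (0,3), '/' deflects right->up, move up to (-1,3)
Step 5: at (-1,3) — EXIT via top edge, pos 3
Distinct cells visited: 4 (path length 4)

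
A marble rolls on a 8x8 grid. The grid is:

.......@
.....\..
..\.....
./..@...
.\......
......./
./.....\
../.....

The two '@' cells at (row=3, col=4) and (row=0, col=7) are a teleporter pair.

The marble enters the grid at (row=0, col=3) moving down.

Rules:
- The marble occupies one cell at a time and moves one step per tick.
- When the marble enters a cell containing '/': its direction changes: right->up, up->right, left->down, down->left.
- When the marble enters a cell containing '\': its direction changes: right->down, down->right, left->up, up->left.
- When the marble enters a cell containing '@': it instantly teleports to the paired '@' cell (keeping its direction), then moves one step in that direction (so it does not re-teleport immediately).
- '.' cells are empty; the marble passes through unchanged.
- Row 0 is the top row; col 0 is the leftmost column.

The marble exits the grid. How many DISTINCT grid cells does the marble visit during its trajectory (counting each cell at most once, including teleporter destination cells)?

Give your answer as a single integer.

Answer: 8

Derivation:
Step 1: enter (0,3), '.' pass, move down to (1,3)
Step 2: enter (1,3), '.' pass, move down to (2,3)
Step 3: enter (2,3), '.' pass, move down to (3,3)
Step 4: enter (3,3), '.' pass, move down to (4,3)
Step 5: enter (4,3), '.' pass, move down to (5,3)
Step 6: enter (5,3), '.' pass, move down to (6,3)
Step 7: enter (6,3), '.' pass, move down to (7,3)
Step 8: enter (7,3), '.' pass, move down to (8,3)
Step 9: at (8,3) — EXIT via bottom edge, pos 3
Distinct cells visited: 8 (path length 8)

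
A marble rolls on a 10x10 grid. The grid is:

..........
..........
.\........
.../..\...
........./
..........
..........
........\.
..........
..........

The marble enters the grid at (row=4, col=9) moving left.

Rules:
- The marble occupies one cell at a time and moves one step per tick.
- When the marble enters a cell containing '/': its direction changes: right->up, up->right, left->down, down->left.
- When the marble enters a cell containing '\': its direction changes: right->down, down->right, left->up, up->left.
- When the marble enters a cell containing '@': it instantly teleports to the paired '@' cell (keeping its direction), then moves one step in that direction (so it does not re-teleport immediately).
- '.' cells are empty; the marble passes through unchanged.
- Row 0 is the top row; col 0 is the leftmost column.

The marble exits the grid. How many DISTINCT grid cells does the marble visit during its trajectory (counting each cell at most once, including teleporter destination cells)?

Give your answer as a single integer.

Step 1: enter (4,9), '/' deflects left->down, move down to (5,9)
Step 2: enter (5,9), '.' pass, move down to (6,9)
Step 3: enter (6,9), '.' pass, move down to (7,9)
Step 4: enter (7,9), '.' pass, move down to (8,9)
Step 5: enter (8,9), '.' pass, move down to (9,9)
Step 6: enter (9,9), '.' pass, move down to (10,9)
Step 7: at (10,9) — EXIT via bottom edge, pos 9
Distinct cells visited: 6 (path length 6)

Answer: 6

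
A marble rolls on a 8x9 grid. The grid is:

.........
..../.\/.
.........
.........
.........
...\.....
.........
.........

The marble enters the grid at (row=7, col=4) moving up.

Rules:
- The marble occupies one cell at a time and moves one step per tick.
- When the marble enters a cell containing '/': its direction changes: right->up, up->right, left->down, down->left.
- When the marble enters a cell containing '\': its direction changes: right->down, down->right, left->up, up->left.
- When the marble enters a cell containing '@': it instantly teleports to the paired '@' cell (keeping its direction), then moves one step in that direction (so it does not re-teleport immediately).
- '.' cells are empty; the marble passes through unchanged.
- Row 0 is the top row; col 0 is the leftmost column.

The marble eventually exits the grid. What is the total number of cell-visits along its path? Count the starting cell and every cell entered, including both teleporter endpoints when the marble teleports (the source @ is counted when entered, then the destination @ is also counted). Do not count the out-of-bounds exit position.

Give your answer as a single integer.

Step 1: enter (7,4), '.' pass, move up to (6,4)
Step 2: enter (6,4), '.' pass, move up to (5,4)
Step 3: enter (5,4), '.' pass, move up to (4,4)
Step 4: enter (4,4), '.' pass, move up to (3,4)
Step 5: enter (3,4), '.' pass, move up to (2,4)
Step 6: enter (2,4), '.' pass, move up to (1,4)
Step 7: enter (1,4), '/' deflects up->right, move right to (1,5)
Step 8: enter (1,5), '.' pass, move right to (1,6)
Step 9: enter (1,6), '\' deflects right->down, move down to (2,6)
Step 10: enter (2,6), '.' pass, move down to (3,6)
Step 11: enter (3,6), '.' pass, move down to (4,6)
Step 12: enter (4,6), '.' pass, move down to (5,6)
Step 13: enter (5,6), '.' pass, move down to (6,6)
Step 14: enter (6,6), '.' pass, move down to (7,6)
Step 15: enter (7,6), '.' pass, move down to (8,6)
Step 16: at (8,6) — EXIT via bottom edge, pos 6
Path length (cell visits): 15

Answer: 15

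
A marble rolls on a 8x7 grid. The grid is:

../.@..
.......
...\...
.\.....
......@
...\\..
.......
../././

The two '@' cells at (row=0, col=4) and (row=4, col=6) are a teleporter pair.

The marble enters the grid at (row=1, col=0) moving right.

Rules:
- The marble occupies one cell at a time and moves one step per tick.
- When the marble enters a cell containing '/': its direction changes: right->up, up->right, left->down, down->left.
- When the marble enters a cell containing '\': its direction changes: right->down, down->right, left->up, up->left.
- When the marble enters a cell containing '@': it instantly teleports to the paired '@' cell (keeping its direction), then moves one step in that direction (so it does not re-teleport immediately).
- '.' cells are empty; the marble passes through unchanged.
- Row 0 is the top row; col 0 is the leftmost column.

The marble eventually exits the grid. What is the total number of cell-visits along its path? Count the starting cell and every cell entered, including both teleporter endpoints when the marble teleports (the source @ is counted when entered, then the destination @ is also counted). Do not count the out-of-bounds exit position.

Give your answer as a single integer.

Answer: 7

Derivation:
Step 1: enter (1,0), '.' pass, move right to (1,1)
Step 2: enter (1,1), '.' pass, move right to (1,2)
Step 3: enter (1,2), '.' pass, move right to (1,3)
Step 4: enter (1,3), '.' pass, move right to (1,4)
Step 5: enter (1,4), '.' pass, move right to (1,5)
Step 6: enter (1,5), '.' pass, move right to (1,6)
Step 7: enter (1,6), '.' pass, move right to (1,7)
Step 8: at (1,7) — EXIT via right edge, pos 1
Path length (cell visits): 7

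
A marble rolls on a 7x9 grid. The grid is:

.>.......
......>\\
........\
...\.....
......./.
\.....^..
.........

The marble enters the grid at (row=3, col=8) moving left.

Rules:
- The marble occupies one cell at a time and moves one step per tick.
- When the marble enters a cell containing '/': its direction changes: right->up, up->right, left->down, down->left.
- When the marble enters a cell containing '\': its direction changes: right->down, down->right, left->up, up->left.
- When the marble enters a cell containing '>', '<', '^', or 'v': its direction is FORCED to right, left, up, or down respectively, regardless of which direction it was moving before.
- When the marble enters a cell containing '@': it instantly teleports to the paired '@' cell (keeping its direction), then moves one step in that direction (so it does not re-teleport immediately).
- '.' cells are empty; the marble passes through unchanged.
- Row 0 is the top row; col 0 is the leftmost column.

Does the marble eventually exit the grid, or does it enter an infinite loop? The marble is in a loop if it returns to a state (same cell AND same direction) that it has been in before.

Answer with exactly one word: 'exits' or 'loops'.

Answer: exits

Derivation:
Step 1: enter (3,8), '.' pass, move left to (3,7)
Step 2: enter (3,7), '.' pass, move left to (3,6)
Step 3: enter (3,6), '.' pass, move left to (3,5)
Step 4: enter (3,5), '.' pass, move left to (3,4)
Step 5: enter (3,4), '.' pass, move left to (3,3)
Step 6: enter (3,3), '\' deflects left->up, move up to (2,3)
Step 7: enter (2,3), '.' pass, move up to (1,3)
Step 8: enter (1,3), '.' pass, move up to (0,3)
Step 9: enter (0,3), '.' pass, move up to (-1,3)
Step 10: at (-1,3) — EXIT via top edge, pos 3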